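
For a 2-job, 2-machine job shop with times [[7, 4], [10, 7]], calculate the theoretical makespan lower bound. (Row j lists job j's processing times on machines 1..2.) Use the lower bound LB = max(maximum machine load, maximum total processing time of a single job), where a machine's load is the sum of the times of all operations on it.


Machine loads:
  Machine 1: 7 + 10 = 17
  Machine 2: 4 + 7 = 11
Max machine load = 17
Job totals:
  Job 1: 11
  Job 2: 17
Max job total = 17
Lower bound = max(17, 17) = 17

17


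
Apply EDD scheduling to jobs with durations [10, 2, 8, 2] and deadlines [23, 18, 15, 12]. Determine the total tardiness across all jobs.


Sort by due date (EDD order): [(2, 12), (8, 15), (2, 18), (10, 23)]
Compute completion times and tardiness:
  Job 1: p=2, d=12, C=2, tardiness=max(0,2-12)=0
  Job 2: p=8, d=15, C=10, tardiness=max(0,10-15)=0
  Job 3: p=2, d=18, C=12, tardiness=max(0,12-18)=0
  Job 4: p=10, d=23, C=22, tardiness=max(0,22-23)=0
Total tardiness = 0

0


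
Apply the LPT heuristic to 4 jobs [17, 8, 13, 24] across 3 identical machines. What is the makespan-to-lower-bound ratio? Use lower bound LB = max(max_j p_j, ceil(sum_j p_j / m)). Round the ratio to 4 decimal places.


LPT order: [24, 17, 13, 8]
Machine loads after assignment: [24, 17, 21]
LPT makespan = 24
Lower bound = max(max_job, ceil(total/3)) = max(24, 21) = 24
Ratio = 24 / 24 = 1.0

1.0


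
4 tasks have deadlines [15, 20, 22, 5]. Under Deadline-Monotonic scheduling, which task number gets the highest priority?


Sort tasks by relative deadline (ascending):
  Task 4: deadline = 5
  Task 1: deadline = 15
  Task 2: deadline = 20
  Task 3: deadline = 22
Priority order (highest first): [4, 1, 2, 3]
Highest priority task = 4

4


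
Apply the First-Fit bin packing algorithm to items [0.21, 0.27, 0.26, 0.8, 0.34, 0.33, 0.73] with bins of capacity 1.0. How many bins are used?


Place items sequentially using First-Fit:
  Item 0.21 -> new Bin 1
  Item 0.27 -> Bin 1 (now 0.48)
  Item 0.26 -> Bin 1 (now 0.74)
  Item 0.8 -> new Bin 2
  Item 0.34 -> new Bin 3
  Item 0.33 -> Bin 3 (now 0.67)
  Item 0.73 -> new Bin 4
Total bins used = 4

4


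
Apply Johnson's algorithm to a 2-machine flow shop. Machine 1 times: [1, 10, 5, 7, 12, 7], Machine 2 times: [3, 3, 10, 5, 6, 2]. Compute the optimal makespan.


Apply Johnson's rule:
  Group 1 (a <= b): [(1, 1, 3), (3, 5, 10)]
  Group 2 (a > b): [(5, 12, 6), (4, 7, 5), (2, 10, 3), (6, 7, 2)]
Optimal job order: [1, 3, 5, 4, 2, 6]
Schedule:
  Job 1: M1 done at 1, M2 done at 4
  Job 3: M1 done at 6, M2 done at 16
  Job 5: M1 done at 18, M2 done at 24
  Job 4: M1 done at 25, M2 done at 30
  Job 2: M1 done at 35, M2 done at 38
  Job 6: M1 done at 42, M2 done at 44
Makespan = 44

44


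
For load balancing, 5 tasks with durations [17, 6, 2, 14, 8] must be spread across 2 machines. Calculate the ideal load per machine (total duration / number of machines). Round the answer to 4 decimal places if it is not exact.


Total processing time = 17 + 6 + 2 + 14 + 8 = 47
Number of machines = 2
Ideal balanced load = 47 / 2 = 23.5

23.5


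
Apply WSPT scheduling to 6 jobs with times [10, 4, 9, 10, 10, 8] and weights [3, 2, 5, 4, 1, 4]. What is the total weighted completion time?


Compute p/w ratios and sort ascending (WSPT): [(9, 5), (4, 2), (8, 4), (10, 4), (10, 3), (10, 1)]
Compute weighted completion times:
  Job (p=9,w=5): C=9, w*C=5*9=45
  Job (p=4,w=2): C=13, w*C=2*13=26
  Job (p=8,w=4): C=21, w*C=4*21=84
  Job (p=10,w=4): C=31, w*C=4*31=124
  Job (p=10,w=3): C=41, w*C=3*41=123
  Job (p=10,w=1): C=51, w*C=1*51=51
Total weighted completion time = 453

453


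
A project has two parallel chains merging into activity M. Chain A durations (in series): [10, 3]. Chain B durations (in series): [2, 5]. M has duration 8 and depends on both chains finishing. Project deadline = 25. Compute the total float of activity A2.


Forward pass: ES(A2) = sum of predecessors on chain A = 10
EF = ES + duration = 10 + 3 = 13
Backward pass: LF(M) = deadline = 25; LS(M) = 25 - 8 = 17
LF(A2) = LS(M) - sum(successors on chain A) = 17 - 0 = 17
LS = LF - duration = 17 - 3 = 14
Total float = LS - ES = 14 - 10 = 4

4


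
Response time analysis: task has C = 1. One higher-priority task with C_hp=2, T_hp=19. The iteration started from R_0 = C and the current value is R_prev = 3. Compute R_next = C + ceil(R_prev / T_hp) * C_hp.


R_next = C + ceil(R_prev / T_hp) * C_hp
ceil(3 / 19) = ceil(0.1579) = 1
Interference = 1 * 2 = 2
R_next = 1 + 2 = 3
R_next = R_prev, so the iteration has converged (response time = 3).

3


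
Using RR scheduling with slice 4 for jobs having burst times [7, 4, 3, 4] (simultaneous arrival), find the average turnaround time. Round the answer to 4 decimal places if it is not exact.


Time quantum = 4
Execution trace:
  J1 runs 4 units, time = 4
  J2 runs 4 units, time = 8
  J3 runs 3 units, time = 11
  J4 runs 4 units, time = 15
  J1 runs 3 units, time = 18
Finish times: [18, 8, 11, 15]
Average turnaround = 52/4 = 13.0

13.0


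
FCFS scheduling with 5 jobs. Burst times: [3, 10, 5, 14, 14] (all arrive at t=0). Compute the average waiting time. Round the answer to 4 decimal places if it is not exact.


FCFS order (as given): [3, 10, 5, 14, 14]
Waiting times:
  Job 1: wait = 0
  Job 2: wait = 3
  Job 3: wait = 13
  Job 4: wait = 18
  Job 5: wait = 32
Sum of waiting times = 66
Average waiting time = 66/5 = 13.2

13.2


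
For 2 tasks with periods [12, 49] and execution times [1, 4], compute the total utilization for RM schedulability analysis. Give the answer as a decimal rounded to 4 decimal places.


Compute individual utilizations (exact fractions):
  Task 1: C/T = 1/12 (approx. 0.0833)
  Task 2: C/T = 4/49 (approx. 0.0816)
Total utilization U = 1/12 + 4/49 = 97/588
Rounded to 4 decimal places: U = 0.1650
RM (Liu & Layland) bound for 2 tasks = 0.828427; compare with U = 97/588 (approx. 0.164966)
U <= bound, so schedulable by RM sufficient condition.

0.1650


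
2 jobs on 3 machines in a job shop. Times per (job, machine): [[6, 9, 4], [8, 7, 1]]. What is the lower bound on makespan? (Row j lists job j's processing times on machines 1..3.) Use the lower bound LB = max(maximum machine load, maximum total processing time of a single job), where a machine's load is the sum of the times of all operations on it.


Machine loads:
  Machine 1: 6 + 8 = 14
  Machine 2: 9 + 7 = 16
  Machine 3: 4 + 1 = 5
Max machine load = 16
Job totals:
  Job 1: 19
  Job 2: 16
Max job total = 19
Lower bound = max(16, 19) = 19

19


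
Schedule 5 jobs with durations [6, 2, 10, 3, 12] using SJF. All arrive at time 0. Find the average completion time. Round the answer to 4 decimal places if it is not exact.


SJF order (ascending): [2, 3, 6, 10, 12]
Completion times:
  Job 1: burst=2, C=2
  Job 2: burst=3, C=5
  Job 3: burst=6, C=11
  Job 4: burst=10, C=21
  Job 5: burst=12, C=33
Average completion = 72/5 = 14.4

14.4


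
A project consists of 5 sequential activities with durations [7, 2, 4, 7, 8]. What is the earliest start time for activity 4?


Activity 4 starts after activities 1 through 3 complete.
Predecessor durations: [7, 2, 4]
ES = 7 + 2 + 4 = 13

13


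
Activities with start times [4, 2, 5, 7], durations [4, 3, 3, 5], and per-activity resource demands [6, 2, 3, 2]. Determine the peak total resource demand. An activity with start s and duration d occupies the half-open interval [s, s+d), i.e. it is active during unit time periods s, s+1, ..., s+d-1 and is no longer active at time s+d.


Each activity i is active on [start_i, start_i + duration_i).
Compute total resource usage per time slot:
  t=0: active resources = [], total = 0
  t=1: active resources = [], total = 0
  t=2: active resources = [2], total = 2
  t=3: active resources = [2], total = 2
  t=4: active resources = [6, 2], total = 8
  t=5: active resources = [6, 3], total = 9
  t=6: active resources = [6, 3], total = 9
  t=7: active resources = [6, 3, 2], total = 11
  t=8: active resources = [2], total = 2
  t=9: active resources = [2], total = 2
  t=10: active resources = [2], total = 2
  t=11: active resources = [2], total = 2
Peak resource demand = 11

11


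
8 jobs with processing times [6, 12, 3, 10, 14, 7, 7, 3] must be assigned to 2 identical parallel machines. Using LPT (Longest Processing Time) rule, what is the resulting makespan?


Sort jobs in decreasing order (LPT): [14, 12, 10, 7, 7, 6, 3, 3]
Assign each job to the least loaded machine:
  Machine 1: jobs [14, 7, 7, 3], load = 31
  Machine 2: jobs [12, 10, 6, 3], load = 31
Makespan = max load = 31

31


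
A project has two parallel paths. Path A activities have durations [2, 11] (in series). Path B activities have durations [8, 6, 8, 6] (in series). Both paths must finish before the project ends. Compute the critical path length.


Path A total = 2 + 11 = 13
Path B total = 8 + 6 + 8 + 6 = 28
Critical path = longest path = max(13, 28) = 28

28


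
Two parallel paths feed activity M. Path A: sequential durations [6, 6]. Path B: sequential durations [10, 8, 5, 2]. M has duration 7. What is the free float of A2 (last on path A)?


ES(A2) = sum of predecessors on chain A = 6
EF(A2) = ES + duration = 6 + 6 = 12
Successor of A2 is M. ES(M) = max(sum(A), sum(B)) = max(12, 25) = 25
Free float = ES(successor) - EF(current) = 25 - 12 = 13

13


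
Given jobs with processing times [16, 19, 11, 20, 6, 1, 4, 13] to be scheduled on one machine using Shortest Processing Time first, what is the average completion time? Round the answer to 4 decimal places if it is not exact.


Sort jobs by processing time (SPT order): [1, 4, 6, 11, 13, 16, 19, 20]
Compute completion times sequentially:
  Job 1: processing = 1, completes at 1
  Job 2: processing = 4, completes at 5
  Job 3: processing = 6, completes at 11
  Job 4: processing = 11, completes at 22
  Job 5: processing = 13, completes at 35
  Job 6: processing = 16, completes at 51
  Job 7: processing = 19, completes at 70
  Job 8: processing = 20, completes at 90
Sum of completion times = 285
Average completion time = 285/8 = 35.625

35.625


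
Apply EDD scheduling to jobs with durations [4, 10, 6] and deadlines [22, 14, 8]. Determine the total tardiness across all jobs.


Sort by due date (EDD order): [(6, 8), (10, 14), (4, 22)]
Compute completion times and tardiness:
  Job 1: p=6, d=8, C=6, tardiness=max(0,6-8)=0
  Job 2: p=10, d=14, C=16, tardiness=max(0,16-14)=2
  Job 3: p=4, d=22, C=20, tardiness=max(0,20-22)=0
Total tardiness = 2

2


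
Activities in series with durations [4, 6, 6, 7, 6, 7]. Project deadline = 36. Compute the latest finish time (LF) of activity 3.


LF(activity 3) = deadline - sum of successor durations
Successors: activities 4 through 6 with durations [7, 6, 7]
Sum of successor durations = 20
LF = 36 - 20 = 16

16


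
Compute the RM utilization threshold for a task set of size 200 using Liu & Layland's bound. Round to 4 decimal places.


Compute 2^(1/200) = 1.0034717485
Subtract 1: 1.0034717485 - 1 = 0.0034717485
Multiply by n: 200 * 0.0034717485 = 0.6943497000
Round to 4 dp: 0.6943

0.6943


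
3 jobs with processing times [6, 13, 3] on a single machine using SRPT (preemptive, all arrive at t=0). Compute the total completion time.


Since all jobs arrive at t=0, SRPT equals SPT ordering.
SPT order: [3, 6, 13]
Completion times:
  Job 1: p=3, C=3
  Job 2: p=6, C=9
  Job 3: p=13, C=22
Total completion time = 3 + 9 + 22 = 34

34


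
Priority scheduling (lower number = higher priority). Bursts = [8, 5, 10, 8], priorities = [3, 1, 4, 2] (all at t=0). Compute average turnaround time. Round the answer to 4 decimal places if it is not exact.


Sort by priority (ascending = highest first):
Order: [(1, 5), (2, 8), (3, 8), (4, 10)]
Completion times:
  Priority 1, burst=5, C=5
  Priority 2, burst=8, C=13
  Priority 3, burst=8, C=21
  Priority 4, burst=10, C=31
Average turnaround = 70/4 = 17.5

17.5


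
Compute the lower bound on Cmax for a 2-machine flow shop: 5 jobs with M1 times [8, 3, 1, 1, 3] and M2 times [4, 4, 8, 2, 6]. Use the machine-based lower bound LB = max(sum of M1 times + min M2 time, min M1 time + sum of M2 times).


LB1 = sum(M1 times) + min(M2 times) = 16 + 2 = 18
LB2 = min(M1 times) + sum(M2 times) = 1 + 24 = 25
Lower bound = max(LB1, LB2) = max(18, 25) = 25

25


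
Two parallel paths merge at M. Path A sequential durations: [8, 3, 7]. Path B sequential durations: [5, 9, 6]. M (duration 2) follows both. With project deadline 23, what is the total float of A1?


Forward pass: ES(A1) = sum of predecessors on chain A = 0
EF = ES + duration = 0 + 8 = 8
Backward pass: LF(M) = deadline = 23; LS(M) = 23 - 2 = 21
LF(A1) = LS(M) - sum(successors on chain A) = 21 - 10 = 11
LS = LF - duration = 11 - 8 = 3
Total float = LS - ES = 3 - 0 = 3

3


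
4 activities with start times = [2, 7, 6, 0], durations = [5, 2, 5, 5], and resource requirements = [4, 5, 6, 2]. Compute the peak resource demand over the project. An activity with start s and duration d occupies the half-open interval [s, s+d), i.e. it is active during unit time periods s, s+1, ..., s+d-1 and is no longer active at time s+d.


Each activity i is active on [start_i, start_i + duration_i).
Compute total resource usage per time slot:
  t=0: active resources = [2], total = 2
  t=1: active resources = [2], total = 2
  t=2: active resources = [4, 2], total = 6
  t=3: active resources = [4, 2], total = 6
  t=4: active resources = [4, 2], total = 6
  t=5: active resources = [4], total = 4
  t=6: active resources = [4, 6], total = 10
  t=7: active resources = [5, 6], total = 11
  t=8: active resources = [5, 6], total = 11
  t=9: active resources = [6], total = 6
  t=10: active resources = [6], total = 6
Peak resource demand = 11

11


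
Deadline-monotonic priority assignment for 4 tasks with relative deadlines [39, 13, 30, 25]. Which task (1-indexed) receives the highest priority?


Sort tasks by relative deadline (ascending):
  Task 2: deadline = 13
  Task 4: deadline = 25
  Task 3: deadline = 30
  Task 1: deadline = 39
Priority order (highest first): [2, 4, 3, 1]
Highest priority task = 2

2


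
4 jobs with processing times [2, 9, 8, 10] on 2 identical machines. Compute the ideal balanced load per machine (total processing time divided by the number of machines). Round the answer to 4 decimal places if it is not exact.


Total processing time = 2 + 9 + 8 + 10 = 29
Number of machines = 2
Ideal balanced load = 29 / 2 = 14.5

14.5


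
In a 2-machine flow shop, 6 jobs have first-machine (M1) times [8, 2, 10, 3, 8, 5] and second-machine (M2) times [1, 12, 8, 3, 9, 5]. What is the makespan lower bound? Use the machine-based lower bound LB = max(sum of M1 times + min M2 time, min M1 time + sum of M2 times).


LB1 = sum(M1 times) + min(M2 times) = 36 + 1 = 37
LB2 = min(M1 times) + sum(M2 times) = 2 + 38 = 40
Lower bound = max(LB1, LB2) = max(37, 40) = 40

40


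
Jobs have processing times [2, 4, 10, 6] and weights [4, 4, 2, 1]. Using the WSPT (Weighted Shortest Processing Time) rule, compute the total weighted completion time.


Compute p/w ratios and sort ascending (WSPT): [(2, 4), (4, 4), (10, 2), (6, 1)]
Compute weighted completion times:
  Job (p=2,w=4): C=2, w*C=4*2=8
  Job (p=4,w=4): C=6, w*C=4*6=24
  Job (p=10,w=2): C=16, w*C=2*16=32
  Job (p=6,w=1): C=22, w*C=1*22=22
Total weighted completion time = 86

86


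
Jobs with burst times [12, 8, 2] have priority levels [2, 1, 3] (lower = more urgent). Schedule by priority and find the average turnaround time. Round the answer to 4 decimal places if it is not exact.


Sort by priority (ascending = highest first):
Order: [(1, 8), (2, 12), (3, 2)]
Completion times:
  Priority 1, burst=8, C=8
  Priority 2, burst=12, C=20
  Priority 3, burst=2, C=22
Average turnaround = 50/3 = 16.6667

16.6667


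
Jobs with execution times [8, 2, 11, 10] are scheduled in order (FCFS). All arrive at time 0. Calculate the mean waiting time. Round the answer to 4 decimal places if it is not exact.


FCFS order (as given): [8, 2, 11, 10]
Waiting times:
  Job 1: wait = 0
  Job 2: wait = 8
  Job 3: wait = 10
  Job 4: wait = 21
Sum of waiting times = 39
Average waiting time = 39/4 = 9.75

9.75


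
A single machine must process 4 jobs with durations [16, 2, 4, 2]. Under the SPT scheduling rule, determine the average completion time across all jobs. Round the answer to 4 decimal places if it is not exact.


Sort jobs by processing time (SPT order): [2, 2, 4, 16]
Compute completion times sequentially:
  Job 1: processing = 2, completes at 2
  Job 2: processing = 2, completes at 4
  Job 3: processing = 4, completes at 8
  Job 4: processing = 16, completes at 24
Sum of completion times = 38
Average completion time = 38/4 = 9.5

9.5


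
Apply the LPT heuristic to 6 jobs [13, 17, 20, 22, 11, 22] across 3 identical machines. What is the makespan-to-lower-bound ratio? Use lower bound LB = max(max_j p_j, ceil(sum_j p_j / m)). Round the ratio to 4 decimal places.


LPT order: [22, 22, 20, 17, 13, 11]
Machine loads after assignment: [35, 33, 37]
LPT makespan = 37
Lower bound = max(max_job, ceil(total/3)) = max(22, 35) = 35
Ratio = 37 / 35 = 1.0571

1.0571


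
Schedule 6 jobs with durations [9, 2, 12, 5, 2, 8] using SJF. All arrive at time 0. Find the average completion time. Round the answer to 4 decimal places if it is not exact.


SJF order (ascending): [2, 2, 5, 8, 9, 12]
Completion times:
  Job 1: burst=2, C=2
  Job 2: burst=2, C=4
  Job 3: burst=5, C=9
  Job 4: burst=8, C=17
  Job 5: burst=9, C=26
  Job 6: burst=12, C=38
Average completion = 96/6 = 16.0

16.0


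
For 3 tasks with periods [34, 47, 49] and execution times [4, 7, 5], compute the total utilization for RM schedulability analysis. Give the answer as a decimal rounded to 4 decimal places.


Compute individual utilizations (exact fractions):
  Task 1: C/T = 4/34 = 2/17 (approx. 0.1176)
  Task 2: C/T = 7/47 (approx. 0.1489)
  Task 3: C/T = 5/49 (approx. 0.102)
Total utilization U = 2/17 + 7/47 + 5/49 = 14432/39151
Rounded to 4 decimal places: U = 0.3686
RM (Liu & Layland) bound for 3 tasks = 0.779763; compare with U = 14432/39151 (approx. 0.368624)
U <= bound, so schedulable by RM sufficient condition.

0.3686


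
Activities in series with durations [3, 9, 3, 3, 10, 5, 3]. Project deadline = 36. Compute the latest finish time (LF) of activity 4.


LF(activity 4) = deadline - sum of successor durations
Successors: activities 5 through 7 with durations [10, 5, 3]
Sum of successor durations = 18
LF = 36 - 18 = 18

18


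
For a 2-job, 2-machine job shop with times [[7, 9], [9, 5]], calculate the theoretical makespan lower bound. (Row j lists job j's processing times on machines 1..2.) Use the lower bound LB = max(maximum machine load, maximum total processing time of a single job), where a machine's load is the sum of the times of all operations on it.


Machine loads:
  Machine 1: 7 + 9 = 16
  Machine 2: 9 + 5 = 14
Max machine load = 16
Job totals:
  Job 1: 16
  Job 2: 14
Max job total = 16
Lower bound = max(16, 16) = 16

16


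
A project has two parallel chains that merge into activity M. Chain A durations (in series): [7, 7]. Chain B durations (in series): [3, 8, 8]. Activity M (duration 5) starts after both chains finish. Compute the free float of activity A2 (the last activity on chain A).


ES(A2) = sum of predecessors on chain A = 7
EF(A2) = ES + duration = 7 + 7 = 14
Successor of A2 is M. ES(M) = max(sum(A), sum(B)) = max(14, 19) = 19
Free float = ES(successor) - EF(current) = 19 - 14 = 5

5


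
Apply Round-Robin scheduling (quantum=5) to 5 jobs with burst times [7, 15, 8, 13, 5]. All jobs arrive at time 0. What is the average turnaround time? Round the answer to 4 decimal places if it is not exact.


Time quantum = 5
Execution trace:
  J1 runs 5 units, time = 5
  J2 runs 5 units, time = 10
  J3 runs 5 units, time = 15
  J4 runs 5 units, time = 20
  J5 runs 5 units, time = 25
  J1 runs 2 units, time = 27
  J2 runs 5 units, time = 32
  J3 runs 3 units, time = 35
  J4 runs 5 units, time = 40
  J2 runs 5 units, time = 45
  J4 runs 3 units, time = 48
Finish times: [27, 45, 35, 48, 25]
Average turnaround = 180/5 = 36.0

36.0


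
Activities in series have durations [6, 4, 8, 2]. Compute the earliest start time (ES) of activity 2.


Activity 2 starts after activities 1 through 1 complete.
Predecessor durations: [6]
ES = 6 = 6

6


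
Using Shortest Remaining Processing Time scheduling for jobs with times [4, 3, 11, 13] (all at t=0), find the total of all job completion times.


Since all jobs arrive at t=0, SRPT equals SPT ordering.
SPT order: [3, 4, 11, 13]
Completion times:
  Job 1: p=3, C=3
  Job 2: p=4, C=7
  Job 3: p=11, C=18
  Job 4: p=13, C=31
Total completion time = 3 + 7 + 18 + 31 = 59

59


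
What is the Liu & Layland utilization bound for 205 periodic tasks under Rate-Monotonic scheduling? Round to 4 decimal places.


Compute 2^(1/205) = 1.0033869285
Subtract 1: 1.0033869285 - 1 = 0.0033869285
Multiply by n: 205 * 0.0033869285 = 0.6943203425
Round to 4 dp: 0.6943

0.6943


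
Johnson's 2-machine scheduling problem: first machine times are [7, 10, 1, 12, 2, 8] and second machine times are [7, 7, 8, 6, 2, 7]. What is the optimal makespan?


Apply Johnson's rule:
  Group 1 (a <= b): [(3, 1, 8), (5, 2, 2), (1, 7, 7)]
  Group 2 (a > b): [(2, 10, 7), (6, 8, 7), (4, 12, 6)]
Optimal job order: [3, 5, 1, 2, 6, 4]
Schedule:
  Job 3: M1 done at 1, M2 done at 9
  Job 5: M1 done at 3, M2 done at 11
  Job 1: M1 done at 10, M2 done at 18
  Job 2: M1 done at 20, M2 done at 27
  Job 6: M1 done at 28, M2 done at 35
  Job 4: M1 done at 40, M2 done at 46
Makespan = 46

46


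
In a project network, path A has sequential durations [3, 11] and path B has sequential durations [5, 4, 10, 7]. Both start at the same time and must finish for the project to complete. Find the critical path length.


Path A total = 3 + 11 = 14
Path B total = 5 + 4 + 10 + 7 = 26
Critical path = longest path = max(14, 26) = 26

26


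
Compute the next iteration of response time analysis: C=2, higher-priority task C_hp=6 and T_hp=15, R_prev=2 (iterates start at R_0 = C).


R_next = C + ceil(R_prev / T_hp) * C_hp
ceil(2 / 15) = ceil(0.1333) = 1
Interference = 1 * 6 = 6
R_next = 2 + 6 = 8

8


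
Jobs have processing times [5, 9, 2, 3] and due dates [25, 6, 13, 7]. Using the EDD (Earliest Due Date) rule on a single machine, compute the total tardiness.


Sort by due date (EDD order): [(9, 6), (3, 7), (2, 13), (5, 25)]
Compute completion times and tardiness:
  Job 1: p=9, d=6, C=9, tardiness=max(0,9-6)=3
  Job 2: p=3, d=7, C=12, tardiness=max(0,12-7)=5
  Job 3: p=2, d=13, C=14, tardiness=max(0,14-13)=1
  Job 4: p=5, d=25, C=19, tardiness=max(0,19-25)=0
Total tardiness = 9

9


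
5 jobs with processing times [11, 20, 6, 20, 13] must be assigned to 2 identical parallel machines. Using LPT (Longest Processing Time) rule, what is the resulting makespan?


Sort jobs in decreasing order (LPT): [20, 20, 13, 11, 6]
Assign each job to the least loaded machine:
  Machine 1: jobs [20, 13], load = 33
  Machine 2: jobs [20, 11, 6], load = 37
Makespan = max load = 37

37


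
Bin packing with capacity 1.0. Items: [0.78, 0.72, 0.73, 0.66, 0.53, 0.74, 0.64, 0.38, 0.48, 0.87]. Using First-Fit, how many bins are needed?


Place items sequentially using First-Fit:
  Item 0.78 -> new Bin 1
  Item 0.72 -> new Bin 2
  Item 0.73 -> new Bin 3
  Item 0.66 -> new Bin 4
  Item 0.53 -> new Bin 5
  Item 0.74 -> new Bin 6
  Item 0.64 -> new Bin 7
  Item 0.38 -> Bin 5 (now 0.91)
  Item 0.48 -> new Bin 8
  Item 0.87 -> new Bin 9
Total bins used = 9

9


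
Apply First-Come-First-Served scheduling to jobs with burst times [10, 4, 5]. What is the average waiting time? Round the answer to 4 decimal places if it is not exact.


FCFS order (as given): [10, 4, 5]
Waiting times:
  Job 1: wait = 0
  Job 2: wait = 10
  Job 3: wait = 14
Sum of waiting times = 24
Average waiting time = 24/3 = 8.0

8.0


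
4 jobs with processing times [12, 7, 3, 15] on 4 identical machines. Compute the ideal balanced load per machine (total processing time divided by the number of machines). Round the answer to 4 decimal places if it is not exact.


Total processing time = 12 + 7 + 3 + 15 = 37
Number of machines = 4
Ideal balanced load = 37 / 4 = 9.25

9.25


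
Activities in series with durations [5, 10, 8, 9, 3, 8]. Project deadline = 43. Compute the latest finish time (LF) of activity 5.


LF(activity 5) = deadline - sum of successor durations
Successors: activities 6 through 6 with durations [8]
Sum of successor durations = 8
LF = 43 - 8 = 35

35


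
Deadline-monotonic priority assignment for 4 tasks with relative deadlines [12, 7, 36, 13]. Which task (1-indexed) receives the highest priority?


Sort tasks by relative deadline (ascending):
  Task 2: deadline = 7
  Task 1: deadline = 12
  Task 4: deadline = 13
  Task 3: deadline = 36
Priority order (highest first): [2, 1, 4, 3]
Highest priority task = 2

2


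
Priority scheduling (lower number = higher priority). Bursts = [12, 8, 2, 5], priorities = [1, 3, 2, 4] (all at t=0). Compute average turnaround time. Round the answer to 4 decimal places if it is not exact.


Sort by priority (ascending = highest first):
Order: [(1, 12), (2, 2), (3, 8), (4, 5)]
Completion times:
  Priority 1, burst=12, C=12
  Priority 2, burst=2, C=14
  Priority 3, burst=8, C=22
  Priority 4, burst=5, C=27
Average turnaround = 75/4 = 18.75

18.75


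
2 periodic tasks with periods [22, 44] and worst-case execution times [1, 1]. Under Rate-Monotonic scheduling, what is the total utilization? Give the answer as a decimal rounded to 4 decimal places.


Compute individual utilizations (exact fractions):
  Task 1: C/T = 1/22 (approx. 0.0455)
  Task 2: C/T = 1/44 (approx. 0.0227)
Total utilization U = 1/22 + 1/44 = 3/44
Rounded to 4 decimal places: U = 0.0682
RM (Liu & Layland) bound for 2 tasks = 0.828427; compare with U = 3/44 (approx. 0.068182)
U <= bound, so schedulable by RM sufficient condition.

0.0682


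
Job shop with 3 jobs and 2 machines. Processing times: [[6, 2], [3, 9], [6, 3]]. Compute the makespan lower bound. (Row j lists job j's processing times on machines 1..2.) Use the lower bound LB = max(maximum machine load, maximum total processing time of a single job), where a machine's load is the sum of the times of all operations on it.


Machine loads:
  Machine 1: 6 + 3 + 6 = 15
  Machine 2: 2 + 9 + 3 = 14
Max machine load = 15
Job totals:
  Job 1: 8
  Job 2: 12
  Job 3: 9
Max job total = 12
Lower bound = max(15, 12) = 15

15


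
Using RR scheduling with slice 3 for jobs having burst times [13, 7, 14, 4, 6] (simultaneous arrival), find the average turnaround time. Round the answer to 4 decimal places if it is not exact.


Time quantum = 3
Execution trace:
  J1 runs 3 units, time = 3
  J2 runs 3 units, time = 6
  J3 runs 3 units, time = 9
  J4 runs 3 units, time = 12
  J5 runs 3 units, time = 15
  J1 runs 3 units, time = 18
  J2 runs 3 units, time = 21
  J3 runs 3 units, time = 24
  J4 runs 1 units, time = 25
  J5 runs 3 units, time = 28
  J1 runs 3 units, time = 31
  J2 runs 1 units, time = 32
  J3 runs 3 units, time = 35
  J1 runs 3 units, time = 38
  J3 runs 3 units, time = 41
  J1 runs 1 units, time = 42
  J3 runs 2 units, time = 44
Finish times: [42, 32, 44, 25, 28]
Average turnaround = 171/5 = 34.2

34.2


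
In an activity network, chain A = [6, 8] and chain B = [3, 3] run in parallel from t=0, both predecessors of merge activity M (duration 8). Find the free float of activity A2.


ES(A2) = sum of predecessors on chain A = 6
EF(A2) = ES + duration = 6 + 8 = 14
Successor of A2 is M. ES(M) = max(sum(A), sum(B)) = max(14, 6) = 14
Free float = ES(successor) - EF(current) = 14 - 14 = 0

0


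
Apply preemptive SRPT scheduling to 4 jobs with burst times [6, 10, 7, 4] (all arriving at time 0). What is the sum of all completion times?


Since all jobs arrive at t=0, SRPT equals SPT ordering.
SPT order: [4, 6, 7, 10]
Completion times:
  Job 1: p=4, C=4
  Job 2: p=6, C=10
  Job 3: p=7, C=17
  Job 4: p=10, C=27
Total completion time = 4 + 10 + 17 + 27 = 58

58


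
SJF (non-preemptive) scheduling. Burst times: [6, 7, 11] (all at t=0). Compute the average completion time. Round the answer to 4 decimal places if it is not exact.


SJF order (ascending): [6, 7, 11]
Completion times:
  Job 1: burst=6, C=6
  Job 2: burst=7, C=13
  Job 3: burst=11, C=24
Average completion = 43/3 = 14.3333

14.3333


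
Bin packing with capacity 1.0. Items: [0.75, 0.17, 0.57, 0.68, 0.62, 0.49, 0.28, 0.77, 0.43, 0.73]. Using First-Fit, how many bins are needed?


Place items sequentially using First-Fit:
  Item 0.75 -> new Bin 1
  Item 0.17 -> Bin 1 (now 0.92)
  Item 0.57 -> new Bin 2
  Item 0.68 -> new Bin 3
  Item 0.62 -> new Bin 4
  Item 0.49 -> new Bin 5
  Item 0.28 -> Bin 2 (now 0.85)
  Item 0.77 -> new Bin 6
  Item 0.43 -> Bin 5 (now 0.92)
  Item 0.73 -> new Bin 7
Total bins used = 7

7


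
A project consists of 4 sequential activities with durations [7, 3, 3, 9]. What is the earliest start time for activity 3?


Activity 3 starts after activities 1 through 2 complete.
Predecessor durations: [7, 3]
ES = 7 + 3 = 10

10


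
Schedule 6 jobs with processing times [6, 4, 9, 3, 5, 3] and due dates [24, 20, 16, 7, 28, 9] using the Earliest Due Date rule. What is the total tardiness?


Sort by due date (EDD order): [(3, 7), (3, 9), (9, 16), (4, 20), (6, 24), (5, 28)]
Compute completion times and tardiness:
  Job 1: p=3, d=7, C=3, tardiness=max(0,3-7)=0
  Job 2: p=3, d=9, C=6, tardiness=max(0,6-9)=0
  Job 3: p=9, d=16, C=15, tardiness=max(0,15-16)=0
  Job 4: p=4, d=20, C=19, tardiness=max(0,19-20)=0
  Job 5: p=6, d=24, C=25, tardiness=max(0,25-24)=1
  Job 6: p=5, d=28, C=30, tardiness=max(0,30-28)=2
Total tardiness = 3

3


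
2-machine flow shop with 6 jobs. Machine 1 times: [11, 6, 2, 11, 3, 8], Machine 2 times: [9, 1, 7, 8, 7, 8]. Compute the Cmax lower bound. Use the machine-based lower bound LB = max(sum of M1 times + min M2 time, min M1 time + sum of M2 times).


LB1 = sum(M1 times) + min(M2 times) = 41 + 1 = 42
LB2 = min(M1 times) + sum(M2 times) = 2 + 40 = 42
Lower bound = max(LB1, LB2) = max(42, 42) = 42

42


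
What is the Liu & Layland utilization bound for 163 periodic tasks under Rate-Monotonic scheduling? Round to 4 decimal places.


Compute 2^(1/163) = 1.0042614911
Subtract 1: 1.0042614911 - 1 = 0.0042614911
Multiply by n: 163 * 0.0042614911 = 0.6946230493
Round to 4 dp: 0.6946

0.6946


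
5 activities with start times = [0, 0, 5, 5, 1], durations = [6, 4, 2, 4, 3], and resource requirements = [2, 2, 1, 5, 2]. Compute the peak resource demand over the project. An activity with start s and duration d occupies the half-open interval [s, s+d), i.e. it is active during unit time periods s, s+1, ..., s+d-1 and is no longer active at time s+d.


Each activity i is active on [start_i, start_i + duration_i).
Compute total resource usage per time slot:
  t=0: active resources = [2, 2], total = 4
  t=1: active resources = [2, 2, 2], total = 6
  t=2: active resources = [2, 2, 2], total = 6
  t=3: active resources = [2, 2, 2], total = 6
  t=4: active resources = [2], total = 2
  t=5: active resources = [2, 1, 5], total = 8
  t=6: active resources = [1, 5], total = 6
  t=7: active resources = [5], total = 5
  t=8: active resources = [5], total = 5
Peak resource demand = 8

8


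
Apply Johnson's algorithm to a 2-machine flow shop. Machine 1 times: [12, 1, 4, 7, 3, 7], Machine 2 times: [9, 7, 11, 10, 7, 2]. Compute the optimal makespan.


Apply Johnson's rule:
  Group 1 (a <= b): [(2, 1, 7), (5, 3, 7), (3, 4, 11), (4, 7, 10)]
  Group 2 (a > b): [(1, 12, 9), (6, 7, 2)]
Optimal job order: [2, 5, 3, 4, 1, 6]
Schedule:
  Job 2: M1 done at 1, M2 done at 8
  Job 5: M1 done at 4, M2 done at 15
  Job 3: M1 done at 8, M2 done at 26
  Job 4: M1 done at 15, M2 done at 36
  Job 1: M1 done at 27, M2 done at 45
  Job 6: M1 done at 34, M2 done at 47
Makespan = 47

47


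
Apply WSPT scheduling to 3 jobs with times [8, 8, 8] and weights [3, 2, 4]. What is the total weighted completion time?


Compute p/w ratios and sort ascending (WSPT): [(8, 4), (8, 3), (8, 2)]
Compute weighted completion times:
  Job (p=8,w=4): C=8, w*C=4*8=32
  Job (p=8,w=3): C=16, w*C=3*16=48
  Job (p=8,w=2): C=24, w*C=2*24=48
Total weighted completion time = 128

128


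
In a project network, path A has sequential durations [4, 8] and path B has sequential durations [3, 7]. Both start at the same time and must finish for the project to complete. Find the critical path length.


Path A total = 4 + 8 = 12
Path B total = 3 + 7 = 10
Critical path = longest path = max(12, 10) = 12

12


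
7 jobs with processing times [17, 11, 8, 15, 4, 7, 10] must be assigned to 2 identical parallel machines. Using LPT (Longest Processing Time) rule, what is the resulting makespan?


Sort jobs in decreasing order (LPT): [17, 15, 11, 10, 8, 7, 4]
Assign each job to the least loaded machine:
  Machine 1: jobs [17, 10, 7, 4], load = 38
  Machine 2: jobs [15, 11, 8], load = 34
Makespan = max load = 38

38


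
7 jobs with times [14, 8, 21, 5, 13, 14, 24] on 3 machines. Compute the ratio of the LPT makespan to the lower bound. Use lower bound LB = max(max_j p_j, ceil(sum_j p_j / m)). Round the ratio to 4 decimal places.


LPT order: [24, 21, 14, 14, 13, 8, 5]
Machine loads after assignment: [32, 34, 33]
LPT makespan = 34
Lower bound = max(max_job, ceil(total/3)) = max(24, 33) = 33
Ratio = 34 / 33 = 1.0303

1.0303


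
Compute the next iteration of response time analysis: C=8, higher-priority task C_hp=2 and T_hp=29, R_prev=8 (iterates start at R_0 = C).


R_next = C + ceil(R_prev / T_hp) * C_hp
ceil(8 / 29) = ceil(0.2759) = 1
Interference = 1 * 2 = 2
R_next = 8 + 2 = 10

10


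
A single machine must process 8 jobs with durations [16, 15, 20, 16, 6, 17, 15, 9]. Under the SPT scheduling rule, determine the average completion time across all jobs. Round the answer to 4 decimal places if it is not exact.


Sort jobs by processing time (SPT order): [6, 9, 15, 15, 16, 16, 17, 20]
Compute completion times sequentially:
  Job 1: processing = 6, completes at 6
  Job 2: processing = 9, completes at 15
  Job 3: processing = 15, completes at 30
  Job 4: processing = 15, completes at 45
  Job 5: processing = 16, completes at 61
  Job 6: processing = 16, completes at 77
  Job 7: processing = 17, completes at 94
  Job 8: processing = 20, completes at 114
Sum of completion times = 442
Average completion time = 442/8 = 55.25

55.25


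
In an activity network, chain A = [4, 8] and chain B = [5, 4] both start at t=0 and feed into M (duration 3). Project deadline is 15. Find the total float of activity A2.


Forward pass: ES(A2) = sum of predecessors on chain A = 4
EF = ES + duration = 4 + 8 = 12
Backward pass: LF(M) = deadline = 15; LS(M) = 15 - 3 = 12
LF(A2) = LS(M) - sum(successors on chain A) = 12 - 0 = 12
LS = LF - duration = 12 - 8 = 4
Total float = LS - ES = 4 - 4 = 0

0


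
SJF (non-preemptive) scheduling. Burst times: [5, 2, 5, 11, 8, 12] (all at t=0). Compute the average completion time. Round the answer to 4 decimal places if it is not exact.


SJF order (ascending): [2, 5, 5, 8, 11, 12]
Completion times:
  Job 1: burst=2, C=2
  Job 2: burst=5, C=7
  Job 3: burst=5, C=12
  Job 4: burst=8, C=20
  Job 5: burst=11, C=31
  Job 6: burst=12, C=43
Average completion = 115/6 = 19.1667

19.1667


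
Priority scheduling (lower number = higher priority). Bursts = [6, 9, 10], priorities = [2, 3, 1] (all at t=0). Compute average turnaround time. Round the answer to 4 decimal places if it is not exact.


Sort by priority (ascending = highest first):
Order: [(1, 10), (2, 6), (3, 9)]
Completion times:
  Priority 1, burst=10, C=10
  Priority 2, burst=6, C=16
  Priority 3, burst=9, C=25
Average turnaround = 51/3 = 17.0

17.0


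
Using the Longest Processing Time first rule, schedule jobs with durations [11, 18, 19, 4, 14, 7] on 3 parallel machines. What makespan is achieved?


Sort jobs in decreasing order (LPT): [19, 18, 14, 11, 7, 4]
Assign each job to the least loaded machine:
  Machine 1: jobs [19, 4], load = 23
  Machine 2: jobs [18, 7], load = 25
  Machine 3: jobs [14, 11], load = 25
Makespan = max load = 25

25


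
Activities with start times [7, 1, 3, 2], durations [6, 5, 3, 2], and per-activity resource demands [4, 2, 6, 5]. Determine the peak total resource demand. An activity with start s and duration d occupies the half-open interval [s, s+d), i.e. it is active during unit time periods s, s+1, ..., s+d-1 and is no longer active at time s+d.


Each activity i is active on [start_i, start_i + duration_i).
Compute total resource usage per time slot:
  t=0: active resources = [], total = 0
  t=1: active resources = [2], total = 2
  t=2: active resources = [2, 5], total = 7
  t=3: active resources = [2, 6, 5], total = 13
  t=4: active resources = [2, 6], total = 8
  t=5: active resources = [2, 6], total = 8
  t=6: active resources = [], total = 0
  t=7: active resources = [4], total = 4
  t=8: active resources = [4], total = 4
  t=9: active resources = [4], total = 4
  t=10: active resources = [4], total = 4
  t=11: active resources = [4], total = 4
  t=12: active resources = [4], total = 4
Peak resource demand = 13

13


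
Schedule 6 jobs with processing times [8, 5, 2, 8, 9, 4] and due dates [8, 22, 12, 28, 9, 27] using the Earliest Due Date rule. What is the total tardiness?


Sort by due date (EDD order): [(8, 8), (9, 9), (2, 12), (5, 22), (4, 27), (8, 28)]
Compute completion times and tardiness:
  Job 1: p=8, d=8, C=8, tardiness=max(0,8-8)=0
  Job 2: p=9, d=9, C=17, tardiness=max(0,17-9)=8
  Job 3: p=2, d=12, C=19, tardiness=max(0,19-12)=7
  Job 4: p=5, d=22, C=24, tardiness=max(0,24-22)=2
  Job 5: p=4, d=27, C=28, tardiness=max(0,28-27)=1
  Job 6: p=8, d=28, C=36, tardiness=max(0,36-28)=8
Total tardiness = 26

26


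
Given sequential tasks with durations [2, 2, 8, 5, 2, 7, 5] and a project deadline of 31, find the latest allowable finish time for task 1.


LF(activity 1) = deadline - sum of successor durations
Successors: activities 2 through 7 with durations [2, 8, 5, 2, 7, 5]
Sum of successor durations = 29
LF = 31 - 29 = 2

2


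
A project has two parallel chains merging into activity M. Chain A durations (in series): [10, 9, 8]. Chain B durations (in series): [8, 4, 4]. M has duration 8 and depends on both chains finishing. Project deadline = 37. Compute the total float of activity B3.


Forward pass: ES(B3) = sum of predecessors on chain B = 12
EF = ES + duration = 12 + 4 = 16
Backward pass: LF(M) = deadline = 37; LS(M) = 37 - 8 = 29
LF(B3) = LS(M) - sum(successors on chain B) = 29 - 0 = 29
LS = LF - duration = 29 - 4 = 25
Total float = LS - ES = 25 - 12 = 13

13


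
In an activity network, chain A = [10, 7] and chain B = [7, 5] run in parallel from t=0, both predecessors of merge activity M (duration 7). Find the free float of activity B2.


ES(B2) = sum of predecessors on chain B = 7
EF(B2) = ES + duration = 7 + 5 = 12
Successor of B2 is M. ES(M) = max(sum(A), sum(B)) = max(17, 12) = 17
Free float = ES(successor) - EF(current) = 17 - 12 = 5

5


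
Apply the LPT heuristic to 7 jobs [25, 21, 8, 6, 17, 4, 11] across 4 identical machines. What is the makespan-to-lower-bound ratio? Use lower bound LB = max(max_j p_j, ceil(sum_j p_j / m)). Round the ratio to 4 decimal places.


LPT order: [25, 21, 17, 11, 8, 6, 4]
Machine loads after assignment: [25, 21, 23, 23]
LPT makespan = 25
Lower bound = max(max_job, ceil(total/4)) = max(25, 23) = 25
Ratio = 25 / 25 = 1.0

1.0


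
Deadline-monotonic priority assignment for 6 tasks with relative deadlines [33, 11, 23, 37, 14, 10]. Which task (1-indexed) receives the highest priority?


Sort tasks by relative deadline (ascending):
  Task 6: deadline = 10
  Task 2: deadline = 11
  Task 5: deadline = 14
  Task 3: deadline = 23
  Task 1: deadline = 33
  Task 4: deadline = 37
Priority order (highest first): [6, 2, 5, 3, 1, 4]
Highest priority task = 6

6
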